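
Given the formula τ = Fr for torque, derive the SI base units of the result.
Units of each symbol in τ = Fr:
  F (force): kg·m/s²
  r (lever arm): m

Multiplying the contributions: [kg·m/s²] · [m]
Adding exponents of each base unit: kg: 1, m: 2, s: -2
SI base units of torque: kg·m²/s²

Answer: kg·m²/s²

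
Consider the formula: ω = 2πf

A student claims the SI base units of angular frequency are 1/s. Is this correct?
Units of each symbol in ω = 2πf:
  f (frequency): 1/s
  The factor 2π is dimensionless.

Multiplying the contributions: [1/s]
Adding exponents of each base unit: s: -1
SI base units of angular frequency: 1/s

The claimed units 1/s match the derived units, so the claim is correct.

Answer: Yes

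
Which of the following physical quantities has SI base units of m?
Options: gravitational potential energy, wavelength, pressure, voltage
Checking the SI base units of each option:
  gravitational potential energy (U = -GMm/r): kg·m²/s²  ✗
  wavelength (λ = v/f): m  ✓ matches
  pressure (P = F/A): kg/(m·s²)  ✗
  voltage (V = IR): kg·m²/(s³·A)  ✗

Only wavelength has units m.

Answer: wavelength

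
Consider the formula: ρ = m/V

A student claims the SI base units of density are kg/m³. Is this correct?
Units of each symbol in ρ = m/V:
  m (mass): kg
  V (volume): m³  → in the denominator, contributes 1/m³

Multiplying the contributions: [kg] · [1/m³]
Adding exponents of each base unit: kg: 1, m: -3
SI base units of density: kg/m³

The claimed units kg/m³ match the derived units, so the claim is correct.

Answer: Yes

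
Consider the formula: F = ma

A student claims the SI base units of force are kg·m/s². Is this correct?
Units of each symbol in F = ma:
  m (mass): kg
  a (acceleration): m/s²

Multiplying the contributions: [kg] · [m/s²]
Adding exponents of each base unit: kg: 1, m: 1, s: -2
SI base units of force: kg·m/s²

The claimed units kg·m/s² match the derived units, so the claim is correct.

Answer: Yes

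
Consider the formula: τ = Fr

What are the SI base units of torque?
Units of each symbol in τ = Fr:
  F (force): kg·m/s²
  r (lever arm): m

Multiplying the contributions: [kg·m/s²] · [m]
Adding exponents of each base unit: kg: 1, m: 2, s: -2
SI base units of torque: kg·m²/s²

Answer: kg·m²/s²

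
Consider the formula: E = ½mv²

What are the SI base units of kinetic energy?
Units of each symbol in E = ½mv²:
  m (mass): kg
  v (speed): m/s  → to the power 2, contributes m²/s²
  The factor ½ is dimensionless.

Multiplying the contributions: [kg] · [m²/s²]
Adding exponents of each base unit: kg: 1, m: 2, s: -2
SI base units of kinetic energy: kg·m²/s²

Answer: kg·m²/s²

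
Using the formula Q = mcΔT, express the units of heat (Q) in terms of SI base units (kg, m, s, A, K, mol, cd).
Units of each symbol in Q = mcΔT:
  m (mass): kg
  c (specific heat capacity, in J/(kg·K)): m²/(s²·K)
  ΔT (temperature change): K

Multiplying the contributions: [kg] · [m²/(s²·K)] · [K]
Adding exponents of each base unit: kg: 1, m: 2, s: -2
SI base units of heat: kg·m²/s²

Answer: kg·m²/s²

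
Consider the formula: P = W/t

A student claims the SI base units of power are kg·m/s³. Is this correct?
Units of each symbol in P = W/t:
  W (work): kg·m²/s²
  t (time): s  → in the denominator, contributes 1/s

Multiplying the contributions: [kg·m²/s²] · [1/s]
Adding exponents of each base unit: kg: 1, m: 2, s: -3
SI base units of power: kg·m²/s³

The claimed units kg·m/s³ (exponents kg: 1, m: 1, s: -3) do not match the derived units kg·m²/s³ (exponents kg: 1, m: 2, s: -3), so the claim is incorrect.

Answer: No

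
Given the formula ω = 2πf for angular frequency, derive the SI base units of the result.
Units of each symbol in ω = 2πf:
  f (frequency): 1/s
  The factor 2π is dimensionless.

Multiplying the contributions: [1/s]
Adding exponents of each base unit: s: -1
SI base units of angular frequency: 1/s

Answer: 1/s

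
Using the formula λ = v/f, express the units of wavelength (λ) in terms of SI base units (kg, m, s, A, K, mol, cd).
Units of each symbol in λ = v/f:
  v (wave speed): m/s
  f (frequency): 1/s  → in the denominator, contributes s

Multiplying the contributions: [m/s] · [s]
Adding exponents of each base unit: m: 1
SI base units of wavelength: m

Answer: m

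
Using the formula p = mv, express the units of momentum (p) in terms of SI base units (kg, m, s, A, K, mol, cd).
Units of each symbol in p = mv:
  m (mass): kg
  v (velocity): m/s

Multiplying the contributions: [kg] · [m/s]
Adding exponents of each base unit: kg: 1, m: 1, s: -1
SI base units of momentum: kg·m/s

Answer: kg·m/s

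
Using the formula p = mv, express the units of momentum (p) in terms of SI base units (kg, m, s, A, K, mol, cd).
Units of each symbol in p = mv:
  m (mass): kg
  v (velocity): m/s

Multiplying the contributions: [kg] · [m/s]
Adding exponents of each base unit: kg: 1, m: 1, s: -1
SI base units of momentum: kg·m/s

Answer: kg·m/s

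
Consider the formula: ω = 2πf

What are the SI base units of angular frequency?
Units of each symbol in ω = 2πf:
  f (frequency): 1/s
  The factor 2π is dimensionless.

Multiplying the contributions: [1/s]
Adding exponents of each base unit: s: -1
SI base units of angular frequency: 1/s

Answer: 1/s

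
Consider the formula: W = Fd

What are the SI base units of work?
Units of each symbol in W = Fd:
  F (force): kg·m/s²
  d (displacement): m

Multiplying the contributions: [kg·m/s²] · [m]
Adding exponents of each base unit: kg: 1, m: 2, s: -2
SI base units of work: kg·m²/s²

Answer: kg·m²/s²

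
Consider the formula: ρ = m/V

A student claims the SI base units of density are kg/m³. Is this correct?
Units of each symbol in ρ = m/V:
  m (mass): kg
  V (volume): m³  → in the denominator, contributes 1/m³

Multiplying the contributions: [kg] · [1/m³]
Adding exponents of each base unit: kg: 1, m: -3
SI base units of density: kg/m³

The claimed units kg/m³ match the derived units, so the claim is correct.

Answer: Yes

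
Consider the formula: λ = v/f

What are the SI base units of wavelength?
Units of each symbol in λ = v/f:
  v (wave speed): m/s
  f (frequency): 1/s  → in the denominator, contributes s

Multiplying the contributions: [m/s] · [s]
Adding exponents of each base unit: m: 1
SI base units of wavelength: m

Answer: m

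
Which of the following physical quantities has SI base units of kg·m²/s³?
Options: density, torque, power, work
Checking the SI base units of each option:
  density (ρ = m/V): kg/m³  ✗
  torque (τ = Fr): kg·m²/s²  ✗
  power (P = W/t): kg·m²/s³  ✓ matches
  work (W = Fd): kg·m²/s²  ✗

Only power has units kg·m²/s³.

Answer: power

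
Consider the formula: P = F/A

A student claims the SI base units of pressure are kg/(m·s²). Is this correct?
Units of each symbol in P = F/A:
  F (force): kg·m/s²
  A (area): m²  → in the denominator, contributes 1/m²

Multiplying the contributions: [kg·m/s²] · [1/m²]
Adding exponents of each base unit: kg: 1, m: -1, s: -2
SI base units of pressure: kg/(m·s²)

The claimed units kg/(m·s²) match the derived units, so the claim is correct.

Answer: Yes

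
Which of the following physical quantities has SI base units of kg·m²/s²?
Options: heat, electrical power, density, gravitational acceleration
Checking the SI base units of each option:
  heat (Q = mcΔT): kg·m²/s²  ✓ matches
  electrical power (P = IV): kg·m²/s³  ✗
  density (ρ = m/V): kg/m³  ✗
  gravitational acceleration (g = GM/r²): m/s²  ✗

Only heat has units kg·m²/s².

Answer: heat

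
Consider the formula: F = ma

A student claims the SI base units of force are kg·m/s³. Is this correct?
Units of each symbol in F = ma:
  m (mass): kg
  a (acceleration): m/s²

Multiplying the contributions: [kg] · [m/s²]
Adding exponents of each base unit: kg: 1, m: 1, s: -2
SI base units of force: kg·m/s²

The claimed units kg·m/s³ (exponents kg: 1, m: 1, s: -3) do not match the derived units kg·m/s² (exponents kg: 1, m: 1, s: -2), so the claim is incorrect.

Answer: No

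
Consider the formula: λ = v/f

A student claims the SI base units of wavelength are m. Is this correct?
Units of each symbol in λ = v/f:
  v (wave speed): m/s
  f (frequency): 1/s  → in the denominator, contributes s

Multiplying the contributions: [m/s] · [s]
Adding exponents of each base unit: m: 1
SI base units of wavelength: m

The claimed units m match the derived units, so the claim is correct.

Answer: Yes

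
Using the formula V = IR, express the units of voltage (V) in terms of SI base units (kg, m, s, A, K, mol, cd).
Units of each symbol in V = IR:
  I (current): A
  R (resistance, in ohms): kg·m²/(s³·A²)

Multiplying the contributions: [A] · [kg·m²/(s³·A²)]
Adding exponents of each base unit: kg: 1, m: 2, s: -3, A: -1
SI base units of voltage: kg·m²/(s³·A)

Answer: kg·m²/(s³·A)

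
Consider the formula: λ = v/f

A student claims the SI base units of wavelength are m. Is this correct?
Units of each symbol in λ = v/f:
  v (wave speed): m/s
  f (frequency): 1/s  → in the denominator, contributes s

Multiplying the contributions: [m/s] · [s]
Adding exponents of each base unit: m: 1
SI base units of wavelength: m

The claimed units m match the derived units, so the claim is correct.

Answer: Yes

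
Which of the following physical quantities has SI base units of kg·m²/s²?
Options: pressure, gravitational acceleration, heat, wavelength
Checking the SI base units of each option:
  pressure (P = F/A): kg/(m·s²)  ✗
  gravitational acceleration (g = GM/r²): m/s²  ✗
  heat (Q = mcΔT): kg·m²/s²  ✓ matches
  wavelength (λ = v/f): m  ✗

Only heat has units kg·m²/s².

Answer: heat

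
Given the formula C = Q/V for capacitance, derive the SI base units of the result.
Units of each symbol in C = Q/V:
  Q (charge, in coulombs): s·A
  V (voltage, in volts): kg·m²/(s³·A)  → in the denominator, contributes s³·A/(kg·m²)

Multiplying the contributions: [s·A] · [s³·A/(kg·m²)]
Adding exponents of each base unit: kg: -1, m: -2, s: 4, A: 2
SI base units of capacitance: s⁴·A²/(kg·m²)

Answer: s⁴·A²/(kg·m²)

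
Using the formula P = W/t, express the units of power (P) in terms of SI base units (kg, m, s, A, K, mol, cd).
Units of each symbol in P = W/t:
  W (work): kg·m²/s²
  t (time): s  → in the denominator, contributes 1/s

Multiplying the contributions: [kg·m²/s²] · [1/s]
Adding exponents of each base unit: kg: 1, m: 2, s: -3
SI base units of power: kg·m²/s³

Answer: kg·m²/s³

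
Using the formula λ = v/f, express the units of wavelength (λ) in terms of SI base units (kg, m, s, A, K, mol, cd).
Units of each symbol in λ = v/f:
  v (wave speed): m/s
  f (frequency): 1/s  → in the denominator, contributes s

Multiplying the contributions: [m/s] · [s]
Adding exponents of each base unit: m: 1
SI base units of wavelength: m

Answer: m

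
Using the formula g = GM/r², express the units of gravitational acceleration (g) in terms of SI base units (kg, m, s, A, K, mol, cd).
Units of each symbol in g = GM/r²:
  G (gravitational constant): m³/(kg·s²)
  M (mass): kg
  r (distance): m  → to the power 2 in the denominator, contributes 1/m²

Multiplying the contributions: [m³/(kg·s²)] · [kg] · [1/m²]
Adding exponents of each base unit: m: 1, s: -2
SI base units of gravitational acceleration: m/s²

Answer: m/s²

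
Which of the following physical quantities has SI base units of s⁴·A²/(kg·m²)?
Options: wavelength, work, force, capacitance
Checking the SI base units of each option:
  wavelength (λ = v/f): m  ✗
  work (W = Fd): kg·m²/s²  ✗
  force (F = ma): kg·m/s²  ✗
  capacitance (C = Q/V): s⁴·A²/(kg·m²)  ✓ matches

Only capacitance has units s⁴·A²/(kg·m²).

Answer: capacitance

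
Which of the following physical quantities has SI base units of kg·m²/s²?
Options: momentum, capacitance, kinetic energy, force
Checking the SI base units of each option:
  momentum (p = mv): kg·m/s  ✗
  capacitance (C = Q/V): s⁴·A²/(kg·m²)  ✗
  kinetic energy (E = ½mv²): kg·m²/s²  ✓ matches
  force (F = ma): kg·m/s²  ✗

Only kinetic energy has units kg·m²/s².

Answer: kinetic energy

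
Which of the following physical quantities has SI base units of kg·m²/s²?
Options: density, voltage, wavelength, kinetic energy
Checking the SI base units of each option:
  density (ρ = m/V): kg/m³  ✗
  voltage (V = IR): kg·m²/(s³·A)  ✗
  wavelength (λ = v/f): m  ✗
  kinetic energy (E = ½mv²): kg·m²/s²  ✓ matches

Only kinetic energy has units kg·m²/s².

Answer: kinetic energy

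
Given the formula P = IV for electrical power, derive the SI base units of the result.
Units of each symbol in P = IV:
  I (current): A
  V (voltage, in volts): kg·m²/(s³·A)

Multiplying the contributions: [A] · [kg·m²/(s³·A)]
Adding exponents of each base unit: kg: 1, m: 2, s: -3
SI base units of electrical power: kg·m²/s³

Answer: kg·m²/s³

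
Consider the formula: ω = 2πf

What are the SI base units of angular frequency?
Units of each symbol in ω = 2πf:
  f (frequency): 1/s
  The factor 2π is dimensionless.

Multiplying the contributions: [1/s]
Adding exponents of each base unit: s: -1
SI base units of angular frequency: 1/s

Answer: 1/s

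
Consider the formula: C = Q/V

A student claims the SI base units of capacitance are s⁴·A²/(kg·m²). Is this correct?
Units of each symbol in C = Q/V:
  Q (charge, in coulombs): s·A
  V (voltage, in volts): kg·m²/(s³·A)  → in the denominator, contributes s³·A/(kg·m²)

Multiplying the contributions: [s·A] · [s³·A/(kg·m²)]
Adding exponents of each base unit: kg: -1, m: -2, s: 4, A: 2
SI base units of capacitance: s⁴·A²/(kg·m²)

The claimed units s⁴·A²/(kg·m²) match the derived units, so the claim is correct.

Answer: Yes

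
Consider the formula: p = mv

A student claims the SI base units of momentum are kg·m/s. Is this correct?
Units of each symbol in p = mv:
  m (mass): kg
  v (velocity): m/s

Multiplying the contributions: [kg] · [m/s]
Adding exponents of each base unit: kg: 1, m: 1, s: -1
SI base units of momentum: kg·m/s

The claimed units kg·m/s match the derived units, so the claim is correct.

Answer: Yes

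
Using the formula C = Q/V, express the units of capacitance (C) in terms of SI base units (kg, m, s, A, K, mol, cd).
Units of each symbol in C = Q/V:
  Q (charge, in coulombs): s·A
  V (voltage, in volts): kg·m²/(s³·A)  → in the denominator, contributes s³·A/(kg·m²)

Multiplying the contributions: [s·A] · [s³·A/(kg·m²)]
Adding exponents of each base unit: kg: -1, m: -2, s: 4, A: 2
SI base units of capacitance: s⁴·A²/(kg·m²)

Answer: s⁴·A²/(kg·m²)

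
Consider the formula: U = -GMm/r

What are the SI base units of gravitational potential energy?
Units of each symbol in U = -GMm/r:
  G (gravitational constant): m³/(kg·s²)
  M (mass): kg
  m (mass): kg
  r (distance): m  → in the denominator, contributes 1/m
  The minus sign does not affect the units.

Multiplying the contributions: [m³/(kg·s²)] · [kg] · [kg] · [1/m]
Adding exponents of each base unit: kg: 1, m: 2, s: -2
SI base units of gravitational potential energy: kg·m²/s²

Answer: kg·m²/s²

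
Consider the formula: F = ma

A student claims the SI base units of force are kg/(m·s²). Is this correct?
Units of each symbol in F = ma:
  m (mass): kg
  a (acceleration): m/s²

Multiplying the contributions: [kg] · [m/s²]
Adding exponents of each base unit: kg: 1, m: 1, s: -2
SI base units of force: kg·m/s²

The claimed units kg/(m·s²) (exponents kg: 1, m: -1, s: -2) do not match the derived units kg·m/s² (exponents kg: 1, m: 1, s: -2), so the claim is incorrect.

Answer: No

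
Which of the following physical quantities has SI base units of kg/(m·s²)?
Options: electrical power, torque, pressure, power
Checking the SI base units of each option:
  electrical power (P = IV): kg·m²/s³  ✗
  torque (τ = Fr): kg·m²/s²  ✗
  pressure (P = F/A): kg/(m·s²)  ✓ matches
  power (P = W/t): kg·m²/s³  ✗

Only pressure has units kg/(m·s²).

Answer: pressure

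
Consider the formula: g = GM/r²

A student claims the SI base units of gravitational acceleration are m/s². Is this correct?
Units of each symbol in g = GM/r²:
  G (gravitational constant): m³/(kg·s²)
  M (mass): kg
  r (distance): m  → to the power 2 in the denominator, contributes 1/m²

Multiplying the contributions: [m³/(kg·s²)] · [kg] · [1/m²]
Adding exponents of each base unit: m: 1, s: -2
SI base units of gravitational acceleration: m/s²

The claimed units m/s² match the derived units, so the claim is correct.

Answer: Yes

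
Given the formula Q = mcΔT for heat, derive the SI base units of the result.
Units of each symbol in Q = mcΔT:
  m (mass): kg
  c (specific heat capacity, in J/(kg·K)): m²/(s²·K)
  ΔT (temperature change): K

Multiplying the contributions: [kg] · [m²/(s²·K)] · [K]
Adding exponents of each base unit: kg: 1, m: 2, s: -2
SI base units of heat: kg·m²/s²

Answer: kg·m²/s²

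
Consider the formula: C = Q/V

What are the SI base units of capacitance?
Units of each symbol in C = Q/V:
  Q (charge, in coulombs): s·A
  V (voltage, in volts): kg·m²/(s³·A)  → in the denominator, contributes s³·A/(kg·m²)

Multiplying the contributions: [s·A] · [s³·A/(kg·m²)]
Adding exponents of each base unit: kg: -1, m: -2, s: 4, A: 2
SI base units of capacitance: s⁴·A²/(kg·m²)

Answer: s⁴·A²/(kg·m²)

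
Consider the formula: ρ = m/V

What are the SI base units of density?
Units of each symbol in ρ = m/V:
  m (mass): kg
  V (volume): m³  → in the denominator, contributes 1/m³

Multiplying the contributions: [kg] · [1/m³]
Adding exponents of each base unit: kg: 1, m: -3
SI base units of density: kg/m³

Answer: kg/m³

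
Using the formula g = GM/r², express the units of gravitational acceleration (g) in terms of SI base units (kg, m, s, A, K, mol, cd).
Units of each symbol in g = GM/r²:
  G (gravitational constant): m³/(kg·s²)
  M (mass): kg
  r (distance): m  → to the power 2 in the denominator, contributes 1/m²

Multiplying the contributions: [m³/(kg·s²)] · [kg] · [1/m²]
Adding exponents of each base unit: m: 1, s: -2
SI base units of gravitational acceleration: m/s²

Answer: m/s²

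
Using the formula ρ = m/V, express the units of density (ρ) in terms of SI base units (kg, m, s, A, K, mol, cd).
Units of each symbol in ρ = m/V:
  m (mass): kg
  V (volume): m³  → in the denominator, contributes 1/m³

Multiplying the contributions: [kg] · [1/m³]
Adding exponents of each base unit: kg: 1, m: -3
SI base units of density: kg/m³

Answer: kg/m³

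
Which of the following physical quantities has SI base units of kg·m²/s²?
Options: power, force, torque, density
Checking the SI base units of each option:
  power (P = W/t): kg·m²/s³  ✗
  force (F = ma): kg·m/s²  ✗
  torque (τ = Fr): kg·m²/s²  ✓ matches
  density (ρ = m/V): kg/m³  ✗

Only torque has units kg·m²/s².

Answer: torque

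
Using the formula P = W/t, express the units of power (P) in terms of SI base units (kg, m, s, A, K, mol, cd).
Units of each symbol in P = W/t:
  W (work): kg·m²/s²
  t (time): s  → in the denominator, contributes 1/s

Multiplying the contributions: [kg·m²/s²] · [1/s]
Adding exponents of each base unit: kg: 1, m: 2, s: -3
SI base units of power: kg·m²/s³

Answer: kg·m²/s³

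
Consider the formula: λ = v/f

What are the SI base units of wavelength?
Units of each symbol in λ = v/f:
  v (wave speed): m/s
  f (frequency): 1/s  → in the denominator, contributes s

Multiplying the contributions: [m/s] · [s]
Adding exponents of each base unit: m: 1
SI base units of wavelength: m

Answer: m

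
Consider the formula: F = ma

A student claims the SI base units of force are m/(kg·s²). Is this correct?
Units of each symbol in F = ma:
  m (mass): kg
  a (acceleration): m/s²

Multiplying the contributions: [kg] · [m/s²]
Adding exponents of each base unit: kg: 1, m: 1, s: -2
SI base units of force: kg·m/s²

The claimed units m/(kg·s²) (exponents kg: -1, m: 1, s: -2) do not match the derived units kg·m/s² (exponents kg: 1, m: 1, s: -2), so the claim is incorrect.

Answer: No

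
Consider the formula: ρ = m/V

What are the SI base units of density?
Units of each symbol in ρ = m/V:
  m (mass): kg
  V (volume): m³  → in the denominator, contributes 1/m³

Multiplying the contributions: [kg] · [1/m³]
Adding exponents of each base unit: kg: 1, m: -3
SI base units of density: kg/m³

Answer: kg/m³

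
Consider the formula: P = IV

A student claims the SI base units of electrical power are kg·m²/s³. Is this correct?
Units of each symbol in P = IV:
  I (current): A
  V (voltage, in volts): kg·m²/(s³·A)

Multiplying the contributions: [A] · [kg·m²/(s³·A)]
Adding exponents of each base unit: kg: 1, m: 2, s: -3
SI base units of electrical power: kg·m²/s³

The claimed units kg·m²/s³ match the derived units, so the claim is correct.

Answer: Yes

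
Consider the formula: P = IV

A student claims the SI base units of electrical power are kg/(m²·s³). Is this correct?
Units of each symbol in P = IV:
  I (current): A
  V (voltage, in volts): kg·m²/(s³·A)

Multiplying the contributions: [A] · [kg·m²/(s³·A)]
Adding exponents of each base unit: kg: 1, m: 2, s: -3
SI base units of electrical power: kg·m²/s³

The claimed units kg/(m²·s³) (exponents kg: 1, m: -2, s: -3) do not match the derived units kg·m²/s³ (exponents kg: 1, m: 2, s: -3), so the claim is incorrect.

Answer: No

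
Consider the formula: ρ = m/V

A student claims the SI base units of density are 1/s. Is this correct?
Units of each symbol in ρ = m/V:
  m (mass): kg
  V (volume): m³  → in the denominator, contributes 1/m³

Multiplying the contributions: [kg] · [1/m³]
Adding exponents of each base unit: kg: 1, m: -3
SI base units of density: kg/m³

The claimed units 1/s (exponents s: -1) do not match the derived units kg/m³ (exponents kg: 1, m: -3), so the claim is incorrect.

Answer: No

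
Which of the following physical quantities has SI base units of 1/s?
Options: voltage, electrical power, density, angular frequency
Checking the SI base units of each option:
  voltage (V = IR): kg·m²/(s³·A)  ✗
  electrical power (P = IV): kg·m²/s³  ✗
  density (ρ = m/V): kg/m³  ✗
  angular frequency (ω = 2πf): 1/s  ✓ matches

Only angular frequency has units 1/s.

Answer: angular frequency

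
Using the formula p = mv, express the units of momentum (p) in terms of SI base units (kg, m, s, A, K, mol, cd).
Units of each symbol in p = mv:
  m (mass): kg
  v (velocity): m/s

Multiplying the contributions: [kg] · [m/s]
Adding exponents of each base unit: kg: 1, m: 1, s: -1
SI base units of momentum: kg·m/s

Answer: kg·m/s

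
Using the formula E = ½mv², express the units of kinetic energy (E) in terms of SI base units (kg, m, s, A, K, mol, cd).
Units of each symbol in E = ½mv²:
  m (mass): kg
  v (speed): m/s  → to the power 2, contributes m²/s²
  The factor ½ is dimensionless.

Multiplying the contributions: [kg] · [m²/s²]
Adding exponents of each base unit: kg: 1, m: 2, s: -2
SI base units of kinetic energy: kg·m²/s²

Answer: kg·m²/s²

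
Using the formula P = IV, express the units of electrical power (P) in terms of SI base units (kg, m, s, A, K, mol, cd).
Units of each symbol in P = IV:
  I (current): A
  V (voltage, in volts): kg·m²/(s³·A)

Multiplying the contributions: [A] · [kg·m²/(s³·A)]
Adding exponents of each base unit: kg: 1, m: 2, s: -3
SI base units of electrical power: kg·m²/s³

Answer: kg·m²/s³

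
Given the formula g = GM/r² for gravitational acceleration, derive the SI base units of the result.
Units of each symbol in g = GM/r²:
  G (gravitational constant): m³/(kg·s²)
  M (mass): kg
  r (distance): m  → to the power 2 in the denominator, contributes 1/m²

Multiplying the contributions: [m³/(kg·s²)] · [kg] · [1/m²]
Adding exponents of each base unit: m: 1, s: -2
SI base units of gravitational acceleration: m/s²

Answer: m/s²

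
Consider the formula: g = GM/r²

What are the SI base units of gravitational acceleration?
Units of each symbol in g = GM/r²:
  G (gravitational constant): m³/(kg·s²)
  M (mass): kg
  r (distance): m  → to the power 2 in the denominator, contributes 1/m²

Multiplying the contributions: [m³/(kg·s²)] · [kg] · [1/m²]
Adding exponents of each base unit: m: 1, s: -2
SI base units of gravitational acceleration: m/s²

Answer: m/s²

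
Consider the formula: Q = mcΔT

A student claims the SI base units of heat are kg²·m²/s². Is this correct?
Units of each symbol in Q = mcΔT:
  m (mass): kg
  c (specific heat capacity, in J/(kg·K)): m²/(s²·K)
  ΔT (temperature change): K

Multiplying the contributions: [kg] · [m²/(s²·K)] · [K]
Adding exponents of each base unit: kg: 1, m: 2, s: -2
SI base units of heat: kg·m²/s²

The claimed units kg²·m²/s² (exponents kg: 2, m: 2, s: -2) do not match the derived units kg·m²/s² (exponents kg: 1, m: 2, s: -2), so the claim is incorrect.

Answer: No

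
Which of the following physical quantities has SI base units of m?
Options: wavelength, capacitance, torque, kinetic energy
Checking the SI base units of each option:
  wavelength (λ = v/f): m  ✓ matches
  capacitance (C = Q/V): s⁴·A²/(kg·m²)  ✗
  torque (τ = Fr): kg·m²/s²  ✗
  kinetic energy (E = ½mv²): kg·m²/s²  ✗

Only wavelength has units m.

Answer: wavelength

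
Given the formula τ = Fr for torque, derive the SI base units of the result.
Units of each symbol in τ = Fr:
  F (force): kg·m/s²
  r (lever arm): m

Multiplying the contributions: [kg·m/s²] · [m]
Adding exponents of each base unit: kg: 1, m: 2, s: -2
SI base units of torque: kg·m²/s²

Answer: kg·m²/s²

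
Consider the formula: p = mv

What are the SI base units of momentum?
Units of each symbol in p = mv:
  m (mass): kg
  v (velocity): m/s

Multiplying the contributions: [kg] · [m/s]
Adding exponents of each base unit: kg: 1, m: 1, s: -1
SI base units of momentum: kg·m/s

Answer: kg·m/s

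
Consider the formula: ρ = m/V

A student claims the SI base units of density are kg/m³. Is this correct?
Units of each symbol in ρ = m/V:
  m (mass): kg
  V (volume): m³  → in the denominator, contributes 1/m³

Multiplying the contributions: [kg] · [1/m³]
Adding exponents of each base unit: kg: 1, m: -3
SI base units of density: kg/m³

The claimed units kg/m³ match the derived units, so the claim is correct.

Answer: Yes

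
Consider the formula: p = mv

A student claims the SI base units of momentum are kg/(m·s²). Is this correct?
Units of each symbol in p = mv:
  m (mass): kg
  v (velocity): m/s

Multiplying the contributions: [kg] · [m/s]
Adding exponents of each base unit: kg: 1, m: 1, s: -1
SI base units of momentum: kg·m/s

The claimed units kg/(m·s²) (exponents kg: 1, m: -1, s: -2) do not match the derived units kg·m/s (exponents kg: 1, m: 1, s: -1), so the claim is incorrect.

Answer: No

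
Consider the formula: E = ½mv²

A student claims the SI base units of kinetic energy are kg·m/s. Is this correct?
Units of each symbol in E = ½mv²:
  m (mass): kg
  v (speed): m/s  → to the power 2, contributes m²/s²
  The factor ½ is dimensionless.

Multiplying the contributions: [kg] · [m²/s²]
Adding exponents of each base unit: kg: 1, m: 2, s: -2
SI base units of kinetic energy: kg·m²/s²

The claimed units kg·m/s (exponents kg: 1, m: 1, s: -1) do not match the derived units kg·m²/s² (exponents kg: 1, m: 2, s: -2), so the claim is incorrect.

Answer: No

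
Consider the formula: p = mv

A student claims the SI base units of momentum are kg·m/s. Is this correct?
Units of each symbol in p = mv:
  m (mass): kg
  v (velocity): m/s

Multiplying the contributions: [kg] · [m/s]
Adding exponents of each base unit: kg: 1, m: 1, s: -1
SI base units of momentum: kg·m/s

The claimed units kg·m/s match the derived units, so the claim is correct.

Answer: Yes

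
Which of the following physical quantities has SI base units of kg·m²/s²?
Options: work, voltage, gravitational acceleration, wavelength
Checking the SI base units of each option:
  work (W = Fd): kg·m²/s²  ✓ matches
  voltage (V = IR): kg·m²/(s³·A)  ✗
  gravitational acceleration (g = GM/r²): m/s²  ✗
  wavelength (λ = v/f): m  ✗

Only work has units kg·m²/s².

Answer: work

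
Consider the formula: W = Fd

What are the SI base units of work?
Units of each symbol in W = Fd:
  F (force): kg·m/s²
  d (displacement): m

Multiplying the contributions: [kg·m/s²] · [m]
Adding exponents of each base unit: kg: 1, m: 2, s: -2
SI base units of work: kg·m²/s²

Answer: kg·m²/s²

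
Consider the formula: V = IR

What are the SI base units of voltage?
Units of each symbol in V = IR:
  I (current): A
  R (resistance, in ohms): kg·m²/(s³·A²)

Multiplying the contributions: [A] · [kg·m²/(s³·A²)]
Adding exponents of each base unit: kg: 1, m: 2, s: -3, A: -1
SI base units of voltage: kg·m²/(s³·A)

Answer: kg·m²/(s³·A)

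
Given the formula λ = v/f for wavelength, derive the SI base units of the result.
Units of each symbol in λ = v/f:
  v (wave speed): m/s
  f (frequency): 1/s  → in the denominator, contributes s

Multiplying the contributions: [m/s] · [s]
Adding exponents of each base unit: m: 1
SI base units of wavelength: m

Answer: m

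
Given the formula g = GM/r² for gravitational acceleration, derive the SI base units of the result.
Units of each symbol in g = GM/r²:
  G (gravitational constant): m³/(kg·s²)
  M (mass): kg
  r (distance): m  → to the power 2 in the denominator, contributes 1/m²

Multiplying the contributions: [m³/(kg·s²)] · [kg] · [1/m²]
Adding exponents of each base unit: m: 1, s: -2
SI base units of gravitational acceleration: m/s²

Answer: m/s²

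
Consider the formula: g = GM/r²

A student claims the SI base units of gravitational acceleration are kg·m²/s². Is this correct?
Units of each symbol in g = GM/r²:
  G (gravitational constant): m³/(kg·s²)
  M (mass): kg
  r (distance): m  → to the power 2 in the denominator, contributes 1/m²

Multiplying the contributions: [m³/(kg·s²)] · [kg] · [1/m²]
Adding exponents of each base unit: m: 1, s: -2
SI base units of gravitational acceleration: m/s²

The claimed units kg·m²/s² (exponents kg: 1, m: 2, s: -2) do not match the derived units m/s² (exponents m: 1, s: -2), so the claim is incorrect.

Answer: No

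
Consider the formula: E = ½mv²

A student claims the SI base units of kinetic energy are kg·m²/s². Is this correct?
Units of each symbol in E = ½mv²:
  m (mass): kg
  v (speed): m/s  → to the power 2, contributes m²/s²
  The factor ½ is dimensionless.

Multiplying the contributions: [kg] · [m²/s²]
Adding exponents of each base unit: kg: 1, m: 2, s: -2
SI base units of kinetic energy: kg·m²/s²

The claimed units kg·m²/s² match the derived units, so the claim is correct.

Answer: Yes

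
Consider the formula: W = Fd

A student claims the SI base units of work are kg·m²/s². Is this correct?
Units of each symbol in W = Fd:
  F (force): kg·m/s²
  d (displacement): m

Multiplying the contributions: [kg·m/s²] · [m]
Adding exponents of each base unit: kg: 1, m: 2, s: -2
SI base units of work: kg·m²/s²

The claimed units kg·m²/s² match the derived units, so the claim is correct.

Answer: Yes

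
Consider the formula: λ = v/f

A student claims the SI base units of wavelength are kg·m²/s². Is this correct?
Units of each symbol in λ = v/f:
  v (wave speed): m/s
  f (frequency): 1/s  → in the denominator, contributes s

Multiplying the contributions: [m/s] · [s]
Adding exponents of each base unit: m: 1
SI base units of wavelength: m

The claimed units kg·m²/s² (exponents kg: 1, m: 2, s: -2) do not match the derived units m (exponents m: 1), so the claim is incorrect.

Answer: No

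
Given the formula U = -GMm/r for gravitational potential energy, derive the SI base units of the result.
Units of each symbol in U = -GMm/r:
  G (gravitational constant): m³/(kg·s²)
  M (mass): kg
  m (mass): kg
  r (distance): m  → in the denominator, contributes 1/m
  The minus sign does not affect the units.

Multiplying the contributions: [m³/(kg·s²)] · [kg] · [kg] · [1/m]
Adding exponents of each base unit: kg: 1, m: 2, s: -2
SI base units of gravitational potential energy: kg·m²/s²

Answer: kg·m²/s²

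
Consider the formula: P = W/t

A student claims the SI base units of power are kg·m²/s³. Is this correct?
Units of each symbol in P = W/t:
  W (work): kg·m²/s²
  t (time): s  → in the denominator, contributes 1/s

Multiplying the contributions: [kg·m²/s²] · [1/s]
Adding exponents of each base unit: kg: 1, m: 2, s: -3
SI base units of power: kg·m²/s³

The claimed units kg·m²/s³ match the derived units, so the claim is correct.

Answer: Yes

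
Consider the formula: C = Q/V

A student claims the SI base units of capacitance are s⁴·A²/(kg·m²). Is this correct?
Units of each symbol in C = Q/V:
  Q (charge, in coulombs): s·A
  V (voltage, in volts): kg·m²/(s³·A)  → in the denominator, contributes s³·A/(kg·m²)

Multiplying the contributions: [s·A] · [s³·A/(kg·m²)]
Adding exponents of each base unit: kg: -1, m: -2, s: 4, A: 2
SI base units of capacitance: s⁴·A²/(kg·m²)

The claimed units s⁴·A²/(kg·m²) match the derived units, so the claim is correct.

Answer: Yes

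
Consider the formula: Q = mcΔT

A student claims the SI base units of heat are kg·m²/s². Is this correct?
Units of each symbol in Q = mcΔT:
  m (mass): kg
  c (specific heat capacity, in J/(kg·K)): m²/(s²·K)
  ΔT (temperature change): K

Multiplying the contributions: [kg] · [m²/(s²·K)] · [K]
Adding exponents of each base unit: kg: 1, m: 2, s: -2
SI base units of heat: kg·m²/s²

The claimed units kg·m²/s² match the derived units, so the claim is correct.

Answer: Yes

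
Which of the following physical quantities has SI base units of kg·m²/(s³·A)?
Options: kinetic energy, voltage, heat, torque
Checking the SI base units of each option:
  kinetic energy (E = ½mv²): kg·m²/s²  ✗
  voltage (V = IR): kg·m²/(s³·A)  ✓ matches
  heat (Q = mcΔT): kg·m²/s²  ✗
  torque (τ = Fr): kg·m²/s²  ✗

Only voltage has units kg·m²/(s³·A).

Answer: voltage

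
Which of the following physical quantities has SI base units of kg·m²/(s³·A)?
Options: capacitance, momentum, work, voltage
Checking the SI base units of each option:
  capacitance (C = Q/V): s⁴·A²/(kg·m²)  ✗
  momentum (p = mv): kg·m/s  ✗
  work (W = Fd): kg·m²/s²  ✗
  voltage (V = IR): kg·m²/(s³·A)  ✓ matches

Only voltage has units kg·m²/(s³·A).

Answer: voltage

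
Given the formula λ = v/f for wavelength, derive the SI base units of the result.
Units of each symbol in λ = v/f:
  v (wave speed): m/s
  f (frequency): 1/s  → in the denominator, contributes s

Multiplying the contributions: [m/s] · [s]
Adding exponents of each base unit: m: 1
SI base units of wavelength: m

Answer: m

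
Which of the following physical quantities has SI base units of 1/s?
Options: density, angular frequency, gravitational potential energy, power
Checking the SI base units of each option:
  density (ρ = m/V): kg/m³  ✗
  angular frequency (ω = 2πf): 1/s  ✓ matches
  gravitational potential energy (U = -GMm/r): kg·m²/s²  ✗
  power (P = W/t): kg·m²/s³  ✗

Only angular frequency has units 1/s.

Answer: angular frequency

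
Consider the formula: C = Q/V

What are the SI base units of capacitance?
Units of each symbol in C = Q/V:
  Q (charge, in coulombs): s·A
  V (voltage, in volts): kg·m²/(s³·A)  → in the denominator, contributes s³·A/(kg·m²)

Multiplying the contributions: [s·A] · [s³·A/(kg·m²)]
Adding exponents of each base unit: kg: -1, m: -2, s: 4, A: 2
SI base units of capacitance: s⁴·A²/(kg·m²)

Answer: s⁴·A²/(kg·m²)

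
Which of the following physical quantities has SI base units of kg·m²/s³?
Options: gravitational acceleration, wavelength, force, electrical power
Checking the SI base units of each option:
  gravitational acceleration (g = GM/r²): m/s²  ✗
  wavelength (λ = v/f): m  ✗
  force (F = ma): kg·m/s²  ✗
  electrical power (P = IV): kg·m²/s³  ✓ matches

Only electrical power has units kg·m²/s³.

Answer: electrical power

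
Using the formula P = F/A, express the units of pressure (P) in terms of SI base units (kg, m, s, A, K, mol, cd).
Units of each symbol in P = F/A:
  F (force): kg·m/s²
  A (area): m²  → in the denominator, contributes 1/m²

Multiplying the contributions: [kg·m/s²] · [1/m²]
Adding exponents of each base unit: kg: 1, m: -1, s: -2
SI base units of pressure: kg/(m·s²)

Answer: kg/(m·s²)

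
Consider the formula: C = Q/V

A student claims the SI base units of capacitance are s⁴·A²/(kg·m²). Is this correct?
Units of each symbol in C = Q/V:
  Q (charge, in coulombs): s·A
  V (voltage, in volts): kg·m²/(s³·A)  → in the denominator, contributes s³·A/(kg·m²)

Multiplying the contributions: [s·A] · [s³·A/(kg·m²)]
Adding exponents of each base unit: kg: -1, m: -2, s: 4, A: 2
SI base units of capacitance: s⁴·A²/(kg·m²)

The claimed units s⁴·A²/(kg·m²) match the derived units, so the claim is correct.

Answer: Yes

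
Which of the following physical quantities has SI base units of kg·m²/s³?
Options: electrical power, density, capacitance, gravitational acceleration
Checking the SI base units of each option:
  electrical power (P = IV): kg·m²/s³  ✓ matches
  density (ρ = m/V): kg/m³  ✗
  capacitance (C = Q/V): s⁴·A²/(kg·m²)  ✗
  gravitational acceleration (g = GM/r²): m/s²  ✗

Only electrical power has units kg·m²/s³.

Answer: electrical power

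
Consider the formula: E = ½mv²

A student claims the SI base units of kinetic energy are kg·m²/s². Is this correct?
Units of each symbol in E = ½mv²:
  m (mass): kg
  v (speed): m/s  → to the power 2, contributes m²/s²
  The factor ½ is dimensionless.

Multiplying the contributions: [kg] · [m²/s²]
Adding exponents of each base unit: kg: 1, m: 2, s: -2
SI base units of kinetic energy: kg·m²/s²

The claimed units kg·m²/s² match the derived units, so the claim is correct.

Answer: Yes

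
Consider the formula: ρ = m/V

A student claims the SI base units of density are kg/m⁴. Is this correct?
Units of each symbol in ρ = m/V:
  m (mass): kg
  V (volume): m³  → in the denominator, contributes 1/m³

Multiplying the contributions: [kg] · [1/m³]
Adding exponents of each base unit: kg: 1, m: -3
SI base units of density: kg/m³

The claimed units kg/m⁴ (exponents kg: 1, m: -4) do not match the derived units kg/m³ (exponents kg: 1, m: -3), so the claim is incorrect.

Answer: No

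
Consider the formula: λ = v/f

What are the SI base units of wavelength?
Units of each symbol in λ = v/f:
  v (wave speed): m/s
  f (frequency): 1/s  → in the denominator, contributes s

Multiplying the contributions: [m/s] · [s]
Adding exponents of each base unit: m: 1
SI base units of wavelength: m

Answer: m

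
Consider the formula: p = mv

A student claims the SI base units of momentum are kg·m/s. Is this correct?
Units of each symbol in p = mv:
  m (mass): kg
  v (velocity): m/s

Multiplying the contributions: [kg] · [m/s]
Adding exponents of each base unit: kg: 1, m: 1, s: -1
SI base units of momentum: kg·m/s

The claimed units kg·m/s match the derived units, so the claim is correct.

Answer: Yes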